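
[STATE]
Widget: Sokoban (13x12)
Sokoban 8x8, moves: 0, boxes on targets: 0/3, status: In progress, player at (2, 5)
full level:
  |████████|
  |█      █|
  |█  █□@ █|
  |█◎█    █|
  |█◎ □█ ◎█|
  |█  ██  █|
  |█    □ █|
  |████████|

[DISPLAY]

████████     
█      █     
█  █□@ █     
█◎█    █     
█◎ □█ ◎█     
█  ██  █     
█    □ █     
████████     
Moves: 0  0/3
             
             
             


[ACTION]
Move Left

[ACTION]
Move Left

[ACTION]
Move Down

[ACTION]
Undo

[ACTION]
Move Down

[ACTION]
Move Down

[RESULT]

████████     
█      █     
█  █□  █     
█◎█    █     
█◎ □█@◎█     
█  ██  █     
█    □ █     
████████     
Moves: 2  0/3
             
             
             


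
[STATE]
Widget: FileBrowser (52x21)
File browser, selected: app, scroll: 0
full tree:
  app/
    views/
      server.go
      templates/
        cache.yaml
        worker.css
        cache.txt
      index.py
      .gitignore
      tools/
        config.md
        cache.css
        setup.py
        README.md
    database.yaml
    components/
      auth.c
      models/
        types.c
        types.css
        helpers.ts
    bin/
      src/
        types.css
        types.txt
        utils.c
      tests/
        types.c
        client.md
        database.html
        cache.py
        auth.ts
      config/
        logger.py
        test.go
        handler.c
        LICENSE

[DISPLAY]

> [-] app/                                          
    [+] views/                                      
    database.yaml                                   
    [+] components/                                 
    [+] bin/                                        
                                                    
                                                    
                                                    
                                                    
                                                    
                                                    
                                                    
                                                    
                                                    
                                                    
                                                    
                                                    
                                                    
                                                    
                                                    
                                                    


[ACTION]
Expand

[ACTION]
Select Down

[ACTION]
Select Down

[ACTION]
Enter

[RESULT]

  [-] app/                                          
    [+] views/                                      
  > database.yaml                                   
    [+] components/                                 
    [+] bin/                                        
                                                    
                                                    
                                                    
                                                    
                                                    
                                                    
                                                    
                                                    
                                                    
                                                    
                                                    
                                                    
                                                    
                                                    
                                                    
                                                    


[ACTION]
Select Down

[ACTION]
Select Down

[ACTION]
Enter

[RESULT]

  [-] app/                                          
    [+] views/                                      
    database.yaml                                   
    [+] components/                                 
  > [-] bin/                                        
      [+] src/                                      
      [+] tests/                                    
      [+] config/                                   
                                                    
                                                    
                                                    
                                                    
                                                    
                                                    
                                                    
                                                    
                                                    
                                                    
                                                    
                                                    
                                                    


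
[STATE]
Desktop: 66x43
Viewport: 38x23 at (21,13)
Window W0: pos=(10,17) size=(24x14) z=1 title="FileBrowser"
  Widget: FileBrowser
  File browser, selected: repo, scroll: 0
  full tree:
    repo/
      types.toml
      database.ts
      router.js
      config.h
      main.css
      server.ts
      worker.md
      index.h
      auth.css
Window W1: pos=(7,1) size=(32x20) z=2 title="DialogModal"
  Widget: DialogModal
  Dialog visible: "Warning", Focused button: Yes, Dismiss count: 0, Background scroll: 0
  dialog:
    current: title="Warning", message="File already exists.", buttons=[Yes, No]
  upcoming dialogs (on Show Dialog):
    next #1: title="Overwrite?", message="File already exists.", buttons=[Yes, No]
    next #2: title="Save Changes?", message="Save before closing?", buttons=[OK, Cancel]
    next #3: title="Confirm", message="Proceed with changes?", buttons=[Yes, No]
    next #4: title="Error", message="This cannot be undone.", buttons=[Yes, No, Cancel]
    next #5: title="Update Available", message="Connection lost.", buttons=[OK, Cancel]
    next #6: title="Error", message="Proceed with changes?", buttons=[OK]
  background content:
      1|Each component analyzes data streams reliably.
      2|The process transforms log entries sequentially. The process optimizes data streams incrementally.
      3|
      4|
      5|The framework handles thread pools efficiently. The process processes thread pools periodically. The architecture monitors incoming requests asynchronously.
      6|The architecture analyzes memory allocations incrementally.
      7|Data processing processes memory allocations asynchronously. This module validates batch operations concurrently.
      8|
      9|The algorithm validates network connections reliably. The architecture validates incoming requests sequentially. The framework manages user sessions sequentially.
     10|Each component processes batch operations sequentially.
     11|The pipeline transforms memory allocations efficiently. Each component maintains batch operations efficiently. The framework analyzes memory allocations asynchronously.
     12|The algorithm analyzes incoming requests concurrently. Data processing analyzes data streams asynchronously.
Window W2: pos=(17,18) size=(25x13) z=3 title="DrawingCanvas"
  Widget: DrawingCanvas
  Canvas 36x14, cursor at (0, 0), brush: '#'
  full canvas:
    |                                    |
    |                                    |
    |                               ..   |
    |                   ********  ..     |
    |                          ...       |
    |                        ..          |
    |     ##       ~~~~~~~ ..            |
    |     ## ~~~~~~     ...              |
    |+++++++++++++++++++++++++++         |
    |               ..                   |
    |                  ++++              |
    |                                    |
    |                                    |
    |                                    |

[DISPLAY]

─────────────┘tch┃                    
transforms memory┃                    
 analyzes incomin┃                    
                 ┃                    
                 ┃                    
━━━━━━━━━━━━━━━━━━━━┓                 
awingCanvas         ┃                 
────────────────────┨                 
                    ┃                 
                    ┃                 
                    ┃                 
                ****┃                 
                    ┃                 
                    ┃                 
  ##       ~~~~~~~ .┃                 
  ## ~~~~~~     ... ┃                 
++++++++++++++++++++┃                 
━━━━━━━━━━━━━━━━━━━━┛                 
                                      
                                      
                                      
                                      
                                      


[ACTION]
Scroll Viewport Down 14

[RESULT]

────────────────────┨                 
                    ┃                 
                    ┃                 
                    ┃                 
                ****┃                 
                    ┃                 
                    ┃                 
  ##       ~~~~~~~ .┃                 
  ## ~~~~~~     ... ┃                 
++++++++++++++++++++┃                 
━━━━━━━━━━━━━━━━━━━━┛                 
                                      
                                      
                                      
                                      
                                      
                                      
                                      
                                      
                                      
                                      
                                      
                                      


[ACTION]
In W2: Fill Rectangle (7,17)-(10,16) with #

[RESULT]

────────────────────┨                 
                    ┃                 
                    ┃                 
                    ┃                 
                ****┃                 
                    ┃                 
                    ┃                 
  ##       ~~~~~~~ .┃                 
  ## ~~~~~~  ## ... ┃                 
+++++++++++++##+++++┃                 
━━━━━━━━━━━━━━━━━━━━┛                 
                                      
                                      
                                      
                                      
                                      
                                      
                                      
                                      
                                      
                                      
                                      
                                      


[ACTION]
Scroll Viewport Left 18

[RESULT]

    ┗━━━━━━━━━┠───────────────────────
       ┃    ty┃+                      
       ┃    da┃                       
       ┃    ro┃                       
       ┃    co┃                   ****
       ┃    ma┃                       
       ┃    se┃                       
       ┃    wo┃     ##       ~~~~~~~ .
       ┃    in┃     ## ~~~~~~  ## ... 
       ┃    au┃++++++++++++++++##+++++
       ┗━━━━━━┗━━━━━━━━━━━━━━━━━━━━━━━
                                      
                                      
                                      
                                      
                                      
                                      
                                      
                                      
                                      
                                      
                                      
                                      


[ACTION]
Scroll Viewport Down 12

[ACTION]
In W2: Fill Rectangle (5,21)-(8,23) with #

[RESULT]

    ┗━━━━━━━━━┠───────────────────────
       ┃    ty┃+                      
       ┃    da┃                       
       ┃    ro┃                       
       ┃    co┃                   ****
       ┃    ma┃                       
       ┃    se┃                     ##
       ┃    wo┃     ##       ~~~~~~~##
       ┃    in┃     ## ~~~~~~  ## ..##
       ┃    au┃++++++++++++++++##+++##
       ┗━━━━━━┗━━━━━━━━━━━━━━━━━━━━━━━
                                      
                                      
                                      
                                      
                                      
                                      
                                      
                                      
                                      
                                      
                                      
                                      


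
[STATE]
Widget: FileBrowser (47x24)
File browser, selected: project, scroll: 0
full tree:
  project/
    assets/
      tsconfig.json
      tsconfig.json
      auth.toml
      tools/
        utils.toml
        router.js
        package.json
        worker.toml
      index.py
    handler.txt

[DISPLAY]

> [-] project/                                 
    [+] assets/                                
    handler.txt                                
                                               
                                               
                                               
                                               
                                               
                                               
                                               
                                               
                                               
                                               
                                               
                                               
                                               
                                               
                                               
                                               
                                               
                                               
                                               
                                               
                                               


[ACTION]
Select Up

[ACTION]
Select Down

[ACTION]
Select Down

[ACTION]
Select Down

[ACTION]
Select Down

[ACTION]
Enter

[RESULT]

  [-] project/                                 
    [+] assets/                                
  > handler.txt                                
                                               
                                               
                                               
                                               
                                               
                                               
                                               
                                               
                                               
                                               
                                               
                                               
                                               
                                               
                                               
                                               
                                               
                                               
                                               
                                               
                                               


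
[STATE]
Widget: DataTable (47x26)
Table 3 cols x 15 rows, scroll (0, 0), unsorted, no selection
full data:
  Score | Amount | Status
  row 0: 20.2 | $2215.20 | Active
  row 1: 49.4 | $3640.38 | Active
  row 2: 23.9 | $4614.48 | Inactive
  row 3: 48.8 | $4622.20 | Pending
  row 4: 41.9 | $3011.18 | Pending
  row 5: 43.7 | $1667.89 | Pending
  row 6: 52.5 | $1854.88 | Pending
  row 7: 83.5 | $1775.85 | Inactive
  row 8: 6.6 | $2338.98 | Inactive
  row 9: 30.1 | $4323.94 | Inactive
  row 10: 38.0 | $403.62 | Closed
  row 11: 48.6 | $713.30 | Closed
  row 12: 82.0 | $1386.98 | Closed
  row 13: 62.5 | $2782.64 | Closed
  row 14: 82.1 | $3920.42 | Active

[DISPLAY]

Score│Amount  │Status                          
─────┼────────┼────────                        
20.2 │$2215.20│Active                          
49.4 │$3640.38│Active                          
23.9 │$4614.48│Inactive                        
48.8 │$4622.20│Pending                         
41.9 │$3011.18│Pending                         
43.7 │$1667.89│Pending                         
52.5 │$1854.88│Pending                         
83.5 │$1775.85│Inactive                        
6.6  │$2338.98│Inactive                        
30.1 │$4323.94│Inactive                        
38.0 │$403.62 │Closed                          
48.6 │$713.30 │Closed                          
82.0 │$1386.98│Closed                          
62.5 │$2782.64│Closed                          
82.1 │$3920.42│Active                          
                                               
                                               
                                               
                                               
                                               
                                               
                                               
                                               
                                               


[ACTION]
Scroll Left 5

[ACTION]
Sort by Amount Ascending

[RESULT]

Score│Amount ▲│Status                          
─────┼────────┼────────                        
38.0 │$403.62 │Closed                          
48.6 │$713.30 │Closed                          
82.0 │$1386.98│Closed                          
43.7 │$1667.89│Pending                         
83.5 │$1775.85│Inactive                        
52.5 │$1854.88│Pending                         
20.2 │$2215.20│Active                          
6.6  │$2338.98│Inactive                        
62.5 │$2782.64│Closed                          
41.9 │$3011.18│Pending                         
49.4 │$3640.38│Active                          
82.1 │$3920.42│Active                          
30.1 │$4323.94│Inactive                        
23.9 │$4614.48│Inactive                        
48.8 │$4622.20│Pending                         
                                               
                                               
                                               
                                               
                                               
                                               
                                               
                                               
                                               


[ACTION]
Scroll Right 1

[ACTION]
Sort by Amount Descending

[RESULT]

Score│Amount ▼│Status                          
─────┼────────┼────────                        
48.8 │$4622.20│Pending                         
23.9 │$4614.48│Inactive                        
30.1 │$4323.94│Inactive                        
82.1 │$3920.42│Active                          
49.4 │$3640.38│Active                          
41.9 │$3011.18│Pending                         
62.5 │$2782.64│Closed                          
6.6  │$2338.98│Inactive                        
20.2 │$2215.20│Active                          
52.5 │$1854.88│Pending                         
83.5 │$1775.85│Inactive                        
43.7 │$1667.89│Pending                         
82.0 │$1386.98│Closed                          
48.6 │$713.30 │Closed                          
38.0 │$403.62 │Closed                          
                                               
                                               
                                               
                                               
                                               
                                               
                                               
                                               
                                               


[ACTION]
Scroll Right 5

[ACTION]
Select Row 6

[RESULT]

Score│Amount ▼│Status                          
─────┼────────┼────────                        
48.8 │$4622.20│Pending                         
23.9 │$4614.48│Inactive                        
30.1 │$4323.94│Inactive                        
82.1 │$3920.42│Active                          
49.4 │$3640.38│Active                          
41.9 │$3011.18│Pending                         
>2.5 │$2782.64│Closed                          
6.6  │$2338.98│Inactive                        
20.2 │$2215.20│Active                          
52.5 │$1854.88│Pending                         
83.5 │$1775.85│Inactive                        
43.7 │$1667.89│Pending                         
82.0 │$1386.98│Closed                          
48.6 │$713.30 │Closed                          
38.0 │$403.62 │Closed                          
                                               
                                               
                                               
                                               
                                               
                                               
                                               
                                               
                                               


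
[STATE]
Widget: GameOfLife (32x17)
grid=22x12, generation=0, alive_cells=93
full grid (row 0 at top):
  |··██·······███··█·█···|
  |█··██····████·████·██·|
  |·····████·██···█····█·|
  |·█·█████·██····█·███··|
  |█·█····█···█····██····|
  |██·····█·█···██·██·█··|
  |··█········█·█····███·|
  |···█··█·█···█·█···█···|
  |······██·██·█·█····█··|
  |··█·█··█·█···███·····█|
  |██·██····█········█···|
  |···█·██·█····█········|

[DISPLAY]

Gen: 0                          
··██·······███··█·█···          
█··██····████·████·██·          
·····████·██···█····█·          
·█·█████·██····█·███··          
█·█····█···█····██····          
██·····█·█···██·██·█··          
··█········█·█····███·          
···█··█·█···█·█···█···          
······██·██·█·█····█··          
··█·█··█·█···███·····█          
██·██····█········█···          
···█·██·█····█········          
                                
                                
                                
                                


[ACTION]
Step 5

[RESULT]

Gen: 5                          
···················██·          
········███········██·          
·····██···█········█·█          
····██·█···█········██          
··█·████·█·██····█·█··          
·█·█·············███·█          
··········█··█···███·█          
·██·······██·██·······          
·············██·······          
··············██······          
··············█·······          
·············█········          
                                
                                
                                
                                


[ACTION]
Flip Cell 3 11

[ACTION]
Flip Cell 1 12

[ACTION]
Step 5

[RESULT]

Gen: 10                         
···················██·          
··················█···          
···█··█·█··██····█·██·          
··█····█····█···██····          
··██··█·····█··█·█····          
··██···█··██···█······          
··█·····██·····██·····          
·················███··          
··················█···          
···············█······          
················█·····          
··············███·····          
                                
                                
                                
                                


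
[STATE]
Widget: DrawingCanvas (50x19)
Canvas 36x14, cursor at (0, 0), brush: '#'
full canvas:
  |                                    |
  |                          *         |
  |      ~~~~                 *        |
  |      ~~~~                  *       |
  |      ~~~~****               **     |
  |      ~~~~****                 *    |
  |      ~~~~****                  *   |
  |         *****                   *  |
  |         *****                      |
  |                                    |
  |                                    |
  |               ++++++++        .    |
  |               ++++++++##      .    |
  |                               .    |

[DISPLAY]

+                                                 
                          *                       
      ~~~~                 *                      
      ~~~~                  *                     
      ~~~~****               **                   
      ~~~~****                 *                  
      ~~~~****                  *                 
         *****                   *                
         *****                                    
                                                  
                                                  
               ++++++++        .                  
               ++++++++##      .                  
                               .                  
                                                  
                                                  
                                                  
                                                  
                                                  


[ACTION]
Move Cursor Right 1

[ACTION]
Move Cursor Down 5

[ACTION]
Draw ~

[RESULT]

                                                  
                          *                       
      ~~~~                 *                      
      ~~~~                  *                     
      ~~~~****               **                   
 ~    ~~~~****                 *                  
      ~~~~****                  *                 
         *****                   *                
         *****                                    
                                                  
                                                  
               ++++++++        .                  
               ++++++++##      .                  
                               .                  
                                                  
                                                  
                                                  
                                                  
                                                  


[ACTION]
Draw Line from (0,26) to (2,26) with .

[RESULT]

                          .                       
                          .                       
      ~~~~                .*                      
      ~~~~                  *                     
      ~~~~****               **                   
 ~    ~~~~****                 *                  
      ~~~~****                  *                 
         *****                   *                
         *****                                    
                                                  
                                                  
               ++++++++        .                  
               ++++++++##      .                  
                               .                  
                                                  
                                                  
                                                  
                                                  
                                                  


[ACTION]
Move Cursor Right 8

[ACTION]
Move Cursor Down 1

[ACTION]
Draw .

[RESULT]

                          .                       
                          .                       
      ~~~~                .*                      
      ~~~~                  *                     
      ~~~~****               **                   
 ~    ~~~~****                 *                  
      ~~~.****                  *                 
         *****                   *                
         *****                                    
                                                  
                                                  
               ++++++++        .                  
               ++++++++##      .                  
                               .                  
                                                  
                                                  
                                                  
                                                  
                                                  


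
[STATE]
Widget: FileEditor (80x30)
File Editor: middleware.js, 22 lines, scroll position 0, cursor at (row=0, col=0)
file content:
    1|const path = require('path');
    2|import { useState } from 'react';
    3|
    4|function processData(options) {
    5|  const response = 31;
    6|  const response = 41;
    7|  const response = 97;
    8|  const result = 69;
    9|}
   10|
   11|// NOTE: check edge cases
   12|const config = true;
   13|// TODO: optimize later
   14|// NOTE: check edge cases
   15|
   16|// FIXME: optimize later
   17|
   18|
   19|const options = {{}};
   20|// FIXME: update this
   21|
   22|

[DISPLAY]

█onst path = require('path');                                                  ▲
import { useState } from 'react';                                              █
                                                                               ░
function processData(options) {                                                ░
  const response = 31;                                                         ░
  const response = 41;                                                         ░
  const response = 97;                                                         ░
  const result = 69;                                                           ░
}                                                                              ░
                                                                               ░
// NOTE: check edge cases                                                      ░
const config = true;                                                           ░
// TODO: optimize later                                                        ░
// NOTE: check edge cases                                                      ░
                                                                               ░
// FIXME: optimize later                                                       ░
                                                                               ░
                                                                               ░
const options = {{}};                                                          ░
// FIXME: update this                                                          ░
                                                                               ░
                                                                               ░
                                                                               ░
                                                                               ░
                                                                               ░
                                                                               ░
                                                                               ░
                                                                               ░
                                                                               ░
                                                                               ▼


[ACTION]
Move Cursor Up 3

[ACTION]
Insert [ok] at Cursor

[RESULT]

ok█onst path = require('path');                                                ▲
import { useState } from 'react';                                              █
                                                                               ░
function processData(options) {                                                ░
  const response = 31;                                                         ░
  const response = 41;                                                         ░
  const response = 97;                                                         ░
  const result = 69;                                                           ░
}                                                                              ░
                                                                               ░
// NOTE: check edge cases                                                      ░
const config = true;                                                           ░
// TODO: optimize later                                                        ░
// NOTE: check edge cases                                                      ░
                                                                               ░
// FIXME: optimize later                                                       ░
                                                                               ░
                                                                               ░
const options = {{}};                                                          ░
// FIXME: update this                                                          ░
                                                                               ░
                                                                               ░
                                                                               ░
                                                                               ░
                                                                               ░
                                                                               ░
                                                                               ░
                                                                               ░
                                                                               ░
                                                                               ▼


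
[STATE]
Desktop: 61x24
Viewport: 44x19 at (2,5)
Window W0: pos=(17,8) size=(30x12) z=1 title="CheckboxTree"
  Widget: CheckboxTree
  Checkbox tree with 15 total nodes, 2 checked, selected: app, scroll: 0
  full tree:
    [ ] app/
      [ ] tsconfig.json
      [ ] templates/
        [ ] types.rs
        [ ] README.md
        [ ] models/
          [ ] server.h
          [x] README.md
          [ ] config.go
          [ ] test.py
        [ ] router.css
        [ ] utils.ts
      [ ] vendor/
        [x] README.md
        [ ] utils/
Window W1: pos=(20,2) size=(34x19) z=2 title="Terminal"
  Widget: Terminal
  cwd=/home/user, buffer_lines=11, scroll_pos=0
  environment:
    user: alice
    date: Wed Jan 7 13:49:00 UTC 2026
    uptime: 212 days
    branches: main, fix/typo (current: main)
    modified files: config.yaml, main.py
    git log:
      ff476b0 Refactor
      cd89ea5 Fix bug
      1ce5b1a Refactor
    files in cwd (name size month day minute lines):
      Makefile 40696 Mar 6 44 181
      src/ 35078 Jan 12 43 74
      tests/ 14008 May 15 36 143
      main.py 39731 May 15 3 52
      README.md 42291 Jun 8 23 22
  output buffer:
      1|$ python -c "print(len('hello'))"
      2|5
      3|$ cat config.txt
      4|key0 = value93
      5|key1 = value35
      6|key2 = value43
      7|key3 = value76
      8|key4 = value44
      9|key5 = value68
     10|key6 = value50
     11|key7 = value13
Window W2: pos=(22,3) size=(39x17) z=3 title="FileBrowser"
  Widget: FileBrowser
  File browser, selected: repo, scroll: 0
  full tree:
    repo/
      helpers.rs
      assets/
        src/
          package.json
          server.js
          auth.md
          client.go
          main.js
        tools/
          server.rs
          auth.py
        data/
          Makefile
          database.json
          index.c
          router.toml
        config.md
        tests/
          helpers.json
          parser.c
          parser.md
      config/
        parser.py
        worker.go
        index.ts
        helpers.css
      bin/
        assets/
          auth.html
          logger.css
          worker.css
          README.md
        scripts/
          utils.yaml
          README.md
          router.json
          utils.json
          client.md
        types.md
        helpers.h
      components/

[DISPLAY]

                  ┃$┠───────────────────────
                  ┃5┃> [-] repo/            
                  ┃$┃    helpers.rs         
               ┏━━┃k┃    [+] assets/        
               ┃ C┃k┃    [+] config/        
               ┠──┃k┃    [+] bin/           
               ┃>[┃k┃    [+] components/    
               ┃  ┃k┃                       
               ┃  ┃k┃                       
               ┃  ┃k┃                       
               ┃  ┃k┃                       
               ┃  ┃$┃                       
               ┃  ┃ ┃                       
               ┃  ┃ ┃                       
               ┗━━┃ ┗━━━━━━━━━━━━━━━━━━━━━━━
                  ┗━━━━━━━━━━━━━━━━━━━━━━━━━
                                            
                                            
                                            


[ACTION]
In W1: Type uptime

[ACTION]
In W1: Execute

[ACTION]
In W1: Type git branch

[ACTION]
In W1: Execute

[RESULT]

                  ┃$┠───────────────────────
                  ┃k┃> [-] repo/            
                  ┃k┃    helpers.rs         
               ┏━━┃k┃    [+] assets/        
               ┃ C┃k┃    [+] config/        
               ┠──┃k┃    [+] bin/           
               ┃>[┃k┃    [+] components/    
               ┃  ┃k┃                       
               ┃  ┃k┃                       
               ┃  ┃$┃                       
               ┃  ┃ ┃                       
               ┃  ┃$┃                       
               ┃  ┃*┃                       
               ┃  ┃ ┃                       
               ┗━━┃$┗━━━━━━━━━━━━━━━━━━━━━━━
                  ┗━━━━━━━━━━━━━━━━━━━━━━━━━
                                            
                                            
                                            
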